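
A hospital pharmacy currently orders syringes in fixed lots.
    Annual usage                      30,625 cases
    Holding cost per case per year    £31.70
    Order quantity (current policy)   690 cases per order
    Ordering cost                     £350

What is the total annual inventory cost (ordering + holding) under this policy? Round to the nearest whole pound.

£26,471

Annual ordering cost = (D/Q)·S = (30,625/690) × 350 = £15,534.42
Annual holding cost  = (Q/2)·H = (690/2) × 31.7 = £10,936.50
Total = £15,534.42 + £10,936.50 = £26,470.92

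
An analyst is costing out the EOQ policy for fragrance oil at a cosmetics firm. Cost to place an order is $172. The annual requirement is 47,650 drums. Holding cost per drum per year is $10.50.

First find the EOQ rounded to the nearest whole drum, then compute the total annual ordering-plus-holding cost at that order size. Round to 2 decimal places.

Optimal lot size Q* = (2 × 47,650 × $172 / $10.5)^½ ≈ 1,249.44 → Q = 1,249 drums
Ordering: D/Q × S = 47,650/1,249 × $172 = $6,561.89
Holding:  Q/2 × H = 1,249/2 × $10.5 = $6,557.25
Total = $6,561.89 + $6,557.25 = $13,119.14

$13,119.14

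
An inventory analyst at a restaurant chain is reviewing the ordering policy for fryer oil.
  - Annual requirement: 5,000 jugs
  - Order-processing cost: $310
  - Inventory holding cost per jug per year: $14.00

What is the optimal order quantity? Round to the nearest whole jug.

471 jugs

2DS/H = 2·5,000·310/14 = 221,428.57
EOQ = √221,428.57 ≈ 470.56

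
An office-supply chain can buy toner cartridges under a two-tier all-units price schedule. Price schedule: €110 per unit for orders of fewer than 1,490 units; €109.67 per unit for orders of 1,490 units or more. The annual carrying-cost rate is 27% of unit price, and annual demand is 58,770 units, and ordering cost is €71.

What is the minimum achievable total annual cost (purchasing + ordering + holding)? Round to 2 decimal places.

€6,470,166.47

H₁ = 27%×€110 = €29.7000;  H₂ = 27%×€109.67 = €29.6109
EOQ₁ = √(2×58,770×71/29.7000) = 530.08  (< 1,490, feasible at tier 1)
EOQ₂ = √(2×58,770×71/29.6109) = 530.88  (< 1,490 → use Q = 1,490 at tier-2 price)
TC(tier 1 (EOQ₁), Q≈530.1) = €6,480,443.46
TC(tier 2, Q≈1,490.0) = €6,470,166.47
Minimum at tier 2: €6,470,166.47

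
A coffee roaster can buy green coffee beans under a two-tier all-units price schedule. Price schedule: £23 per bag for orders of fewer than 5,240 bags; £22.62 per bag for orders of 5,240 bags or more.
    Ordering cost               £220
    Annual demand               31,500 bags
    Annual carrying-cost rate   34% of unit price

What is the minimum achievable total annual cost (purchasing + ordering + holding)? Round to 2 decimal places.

£734,002.42

H₁ = 34%×£23 = £7.8200;  H₂ = 34%×£22.62 = £7.6908
EOQ₁ = √(2×31,500×220/7.8200) = 1,331.31  (< 5,240, feasible at tier 1)
EOQ₂ = √(2×31,500×220/7.6908) = 1,342.44  (< 5,240 → use Q = 5,240 at tier-2 price)
TC(tier 1 (EOQ₁), Q≈1,331.3) = £734,910.82
TC(tier 2, Q≈5,240.0) = £734,002.42
Minimum at tier 2: £734,002.42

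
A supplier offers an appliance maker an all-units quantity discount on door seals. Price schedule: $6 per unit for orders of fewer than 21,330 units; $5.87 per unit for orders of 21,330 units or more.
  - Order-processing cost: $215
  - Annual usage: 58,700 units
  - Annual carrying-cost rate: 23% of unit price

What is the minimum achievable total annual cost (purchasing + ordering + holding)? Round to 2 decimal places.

$358,101.91

H₁ = 23%×$6 = $1.3800;  H₂ = 23%×$5.87 = $1.3501
EOQ₁ = √(2×58,700×215/1.3800) = 4,276.75  (< 21,330, feasible at tier 1)
EOQ₂ = √(2×58,700×215/1.3501) = 4,323.85  (< 21,330 → use Q = 21,330 at tier-2 price)
TC(tier 1 (EOQ₁), Q≈4,276.7) = $358,101.91
TC(tier 2, Q≈21,330.0) = $359,559.49
Minimum at tier 1 (EOQ₁): $358,101.91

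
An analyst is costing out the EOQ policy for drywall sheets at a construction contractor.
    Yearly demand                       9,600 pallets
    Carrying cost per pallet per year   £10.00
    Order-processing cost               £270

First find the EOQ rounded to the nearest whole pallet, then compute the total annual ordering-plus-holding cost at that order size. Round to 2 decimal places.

£7,200.00

EOQ = √(2DS/H) = √(2 × 9,600 × 270 / 10)
    = √(518,400.00) ≈ 720.00 → Q = 720 pallets
Ordering: D/Q × S = 9,600/720 × £270 = £3,600.00
Holding:  Q/2 × H = 720/2 × £10 = £3,600.00
Total = £3,600.00 + £3,600.00 = £7,200.00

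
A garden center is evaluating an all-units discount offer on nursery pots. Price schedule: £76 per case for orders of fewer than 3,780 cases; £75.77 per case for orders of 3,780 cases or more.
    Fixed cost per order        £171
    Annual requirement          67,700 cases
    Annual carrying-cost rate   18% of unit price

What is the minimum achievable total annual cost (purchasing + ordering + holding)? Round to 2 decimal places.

H₁ = 18%×£76 = £13.6800;  H₂ = 18%×£75.77 = £13.6386
EOQ₁ = √(2×67,700×171/13.6800) = 1,300.96  (< 3,780, feasible at tier 1)
EOQ₂ = √(2×67,700×171/13.6386) = 1,302.93  (< 3,780 → use Q = 3,780 at tier-2 price)
TC(tier 1 (EOQ₁), Q≈1,301.0) = £5,162,997.15
TC(tier 2, Q≈3,780.0) = £5,158,468.57
Minimum at tier 2: £5,158,468.57

£5,158,468.57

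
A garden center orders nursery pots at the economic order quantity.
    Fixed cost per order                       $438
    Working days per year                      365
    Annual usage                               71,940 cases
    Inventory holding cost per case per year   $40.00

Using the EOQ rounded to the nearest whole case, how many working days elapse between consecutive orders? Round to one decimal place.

EOQ = √(2DS/H) = √(2 × 71,940 × 438 / 40)
    = √(1,575,486.00) ≈ 1,255.18 → Q = 1,255 cases
Cycle time = (working days × Q)/D = (365 × 1,255) / 71,940 = 6.367 days

6.4 days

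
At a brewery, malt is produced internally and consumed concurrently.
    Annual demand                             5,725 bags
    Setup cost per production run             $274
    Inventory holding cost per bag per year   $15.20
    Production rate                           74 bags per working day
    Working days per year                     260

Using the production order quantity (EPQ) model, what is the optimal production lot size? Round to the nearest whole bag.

d = 5,725/260 = 22.0192 bags/day;  effective holding cost H(1 − d/p) = 15.2·(1 − 22.0192/74) = 10.67713
Q* = √(2DS / H_eff) = √(2·5,725·274 / 10.67713) ≈ 542.06

542 bags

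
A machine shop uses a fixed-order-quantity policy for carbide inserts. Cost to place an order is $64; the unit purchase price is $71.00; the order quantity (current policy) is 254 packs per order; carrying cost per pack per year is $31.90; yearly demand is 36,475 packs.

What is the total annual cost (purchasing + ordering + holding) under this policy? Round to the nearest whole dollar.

$2,602,967

Orders/yr = 36,475/254 = 143.602; ordering cost = 143.602 × $64 = $9,190.55
Average inventory = 254/2 = 127; holding cost = 127 × $31.9 = $4,051.30
Purchase cost = D·C = 36,475 × 71 = $2,589,725.00
Total = $9,190.55 + $4,051.30 + $2,589,725.00 = $2,602,966.85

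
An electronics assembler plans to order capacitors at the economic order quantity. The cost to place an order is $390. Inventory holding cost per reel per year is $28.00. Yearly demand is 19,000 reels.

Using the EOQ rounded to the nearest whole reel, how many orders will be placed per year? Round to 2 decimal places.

26.10 orders per year

Q* = √(2·D·S / H) = √(2·19,000·390 / 28) = √529,285.7 ≈ 727.52 → Q = 728
Orders per year = D/Q = 19,000 / 728 = 26.099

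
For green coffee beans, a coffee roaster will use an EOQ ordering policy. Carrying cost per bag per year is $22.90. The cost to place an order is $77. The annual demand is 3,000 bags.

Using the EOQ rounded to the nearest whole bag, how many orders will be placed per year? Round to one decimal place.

2DS/H = 2·3,000·77/22.9 = 20,174.67
EOQ = √20,174.67 ≈ 142.04 → Q = 142
Orders per year = D/Q = 3,000 / 142 = 21.127

21.1 orders per year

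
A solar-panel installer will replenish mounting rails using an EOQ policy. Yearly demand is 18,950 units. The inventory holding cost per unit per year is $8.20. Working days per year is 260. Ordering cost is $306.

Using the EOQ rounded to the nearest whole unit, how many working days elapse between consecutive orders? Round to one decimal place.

2DS/H = 2·18,950·306/8.2 = 1,414,317.07
EOQ = √1,414,317.07 ≈ 1,189.25 → Q = 1,189 units
Cycle time = (working days × Q)/D = (260 × 1,189) / 18,950 = 16.313 days

16.3 days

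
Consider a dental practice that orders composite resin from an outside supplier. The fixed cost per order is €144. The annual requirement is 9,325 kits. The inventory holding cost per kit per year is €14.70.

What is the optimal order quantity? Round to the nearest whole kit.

427 kits

Q* = √(2·D·S / H) = √(2·9,325·144 / 14.7) = √182,693.9 ≈ 427.43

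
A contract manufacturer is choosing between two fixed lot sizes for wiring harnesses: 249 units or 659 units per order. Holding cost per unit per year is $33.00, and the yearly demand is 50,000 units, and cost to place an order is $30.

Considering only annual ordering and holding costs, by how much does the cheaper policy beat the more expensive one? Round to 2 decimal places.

TC(Q) = (D/Q)S + (Q/2)H
TC(249) = (50,000/249)×30 + (249/2)×33 = $10,132.60
TC(659) = (50,000/659)×30 + (659/2)×33 = $13,149.68
|ΔTC| = |$10,132.60 − $13,149.68| = $3,017.08

$3,017.08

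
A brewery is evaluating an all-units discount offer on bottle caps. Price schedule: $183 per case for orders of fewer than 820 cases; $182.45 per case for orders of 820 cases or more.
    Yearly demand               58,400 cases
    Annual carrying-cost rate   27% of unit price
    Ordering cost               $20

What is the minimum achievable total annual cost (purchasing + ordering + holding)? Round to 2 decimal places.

$10,676,701.61

H₁ = 27%×$183 = $49.4100;  H₂ = 27%×$182.45 = $49.2615
EOQ₁ = √(2×58,400×20/49.4100) = 217.43  (< 820, feasible at tier 1)
EOQ₂ = √(2×58,400×20/49.2615) = 217.76  (< 820 → use Q = 820 at tier-2 price)
TC(tier 1 (EOQ₁), Q≈217.4) = $10,697,943.45
TC(tier 2, Q≈820.0) = $10,676,701.61
Minimum at tier 2: $10,676,701.61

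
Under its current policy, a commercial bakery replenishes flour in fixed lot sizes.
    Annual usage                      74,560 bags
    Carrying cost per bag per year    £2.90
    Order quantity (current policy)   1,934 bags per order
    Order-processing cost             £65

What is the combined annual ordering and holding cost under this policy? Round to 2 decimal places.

Ordering: D/Q × S = 74,560/1,934 × £65 = £2,505.89
Holding:  Q/2 × H = 1,934/2 × £2.9 = £2,804.30
Total = £2,505.89 + £2,804.30 = £5,310.19

£5,310.19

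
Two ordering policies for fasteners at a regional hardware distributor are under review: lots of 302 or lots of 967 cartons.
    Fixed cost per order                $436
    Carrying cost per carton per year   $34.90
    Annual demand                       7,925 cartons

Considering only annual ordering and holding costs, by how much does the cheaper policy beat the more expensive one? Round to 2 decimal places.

For each Q, cost = (D/Q)·S + (Q/2)·H.
TC(302) = (7,925/302)×436 + (302/2)×34.9 = $16,711.29
TC(967) = (7,925/967)×436 + (967/2)×34.9 = $20,447.37
Lots of 302 are cheaper by $3,736.08.

$3,736.08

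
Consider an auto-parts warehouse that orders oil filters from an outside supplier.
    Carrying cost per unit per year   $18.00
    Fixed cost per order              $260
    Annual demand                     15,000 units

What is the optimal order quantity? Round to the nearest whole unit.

658 units

Q* = √(2·D·S / H) = √(2·15,000·260 / 18) = √433,333.3 ≈ 658.28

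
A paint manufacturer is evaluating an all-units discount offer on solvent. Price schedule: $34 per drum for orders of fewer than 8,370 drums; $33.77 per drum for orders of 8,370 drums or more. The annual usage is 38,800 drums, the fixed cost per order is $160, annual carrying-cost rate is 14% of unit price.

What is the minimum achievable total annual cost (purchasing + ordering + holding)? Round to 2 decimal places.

H₁ = 14%×$34 = $4.7600;  H₂ = 14%×$33.77 = $4.7278
EOQ₁ = √(2×38,800×160/4.7600) = 1,615.06  (< 8,370, feasible at tier 1)
EOQ₂ = √(2×38,800×160/4.7278) = 1,620.55  (< 8,370 → use Q = 8,370 at tier-2 price)
TC(tier 1 (EOQ₁), Q≈1,615.1) = $1,326,887.66
TC(tier 2, Q≈8,370.0) = $1,330,803.54
Minimum at tier 1 (EOQ₁): $1,326,887.66

$1,326,887.66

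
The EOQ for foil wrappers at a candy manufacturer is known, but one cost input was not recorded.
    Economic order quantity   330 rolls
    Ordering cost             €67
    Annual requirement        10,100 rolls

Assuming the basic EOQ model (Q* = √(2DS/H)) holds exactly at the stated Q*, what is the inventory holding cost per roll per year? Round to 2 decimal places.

€12.43

EOQ relation: Q² = 2DS/H, so rearrange for the unknown.
H = 2DS / Q² = 2 × 10,100 × 67 / 330² = 12.4279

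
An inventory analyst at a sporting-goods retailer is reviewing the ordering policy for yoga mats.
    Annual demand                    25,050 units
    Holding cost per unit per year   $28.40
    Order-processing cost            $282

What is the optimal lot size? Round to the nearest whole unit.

705 units

Q* = √(2·D·S / H) = √(2·25,050·282 / 28.4) = √497,471.8 ≈ 705.32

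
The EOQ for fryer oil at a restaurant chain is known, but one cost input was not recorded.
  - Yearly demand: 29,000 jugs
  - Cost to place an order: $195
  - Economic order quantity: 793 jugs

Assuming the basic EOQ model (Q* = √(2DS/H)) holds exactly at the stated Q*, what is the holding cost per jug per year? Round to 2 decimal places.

EOQ relation: Q² = 2DS/H, so rearrange for the unknown.
H = 2DS / Q² = 2 × 29,000 × 195 / 793² = 17.9852

$17.99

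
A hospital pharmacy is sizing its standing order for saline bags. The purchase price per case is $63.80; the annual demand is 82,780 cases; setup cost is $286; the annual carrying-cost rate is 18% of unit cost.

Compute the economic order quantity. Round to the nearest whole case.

Holding cost per case per year: H = 18% × $63.8 = $11.4840
Optimal lot size Q* = (2 × 82,780 × $286 / $11.484)^½ ≈ 2,030.55

2,031 cases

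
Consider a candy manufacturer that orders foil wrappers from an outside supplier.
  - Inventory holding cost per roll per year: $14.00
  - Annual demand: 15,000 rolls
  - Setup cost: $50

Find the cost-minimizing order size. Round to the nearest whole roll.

Optimal lot size Q* = (2 × 15,000 × $50 / $14)^½ ≈ 327.33

327 rolls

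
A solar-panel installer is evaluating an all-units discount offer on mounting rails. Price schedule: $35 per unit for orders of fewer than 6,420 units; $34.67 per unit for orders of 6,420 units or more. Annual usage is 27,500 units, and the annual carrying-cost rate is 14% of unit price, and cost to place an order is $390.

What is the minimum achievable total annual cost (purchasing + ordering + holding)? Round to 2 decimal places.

H₁ = 14%×$35 = $4.9000;  H₂ = 14%×$34.67 = $4.8538
EOQ₁ = √(2×27,500×390/4.9000) = 2,092.26  (< 6,420, feasible at tier 1)
EOQ₂ = √(2×27,500×390/4.8538) = 2,102.19  (< 6,420 → use Q = 6,420 at tier-2 price)
TC(tier 1 (EOQ₁), Q≈2,092.3) = $972,752.07
TC(tier 2, Q≈6,420.0) = $970,676.26
Minimum at tier 2: $970,676.26

$970,676.26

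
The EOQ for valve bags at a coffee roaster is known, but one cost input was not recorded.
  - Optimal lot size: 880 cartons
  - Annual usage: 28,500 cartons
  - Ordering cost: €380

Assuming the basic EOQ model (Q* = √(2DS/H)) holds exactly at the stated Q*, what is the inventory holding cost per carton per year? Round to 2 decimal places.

€27.97

EOQ relation: Q² = 2DS/H, so rearrange for the unknown.
H = 2DS / Q² = 2 × 28,500 × 380 / 880² = 27.9700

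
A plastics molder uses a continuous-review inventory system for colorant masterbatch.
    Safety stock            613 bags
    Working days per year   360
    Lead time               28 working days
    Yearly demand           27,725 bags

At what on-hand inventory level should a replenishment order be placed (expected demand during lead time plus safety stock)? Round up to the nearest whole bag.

2,770 bags

Daily demand d = 27,725 / 360 = 77.014 bags/day
Demand during lead time = 77.014 × 28 = 2,156.39
Reorder point = 2,156.39 + 613 = 2,769.39 → round up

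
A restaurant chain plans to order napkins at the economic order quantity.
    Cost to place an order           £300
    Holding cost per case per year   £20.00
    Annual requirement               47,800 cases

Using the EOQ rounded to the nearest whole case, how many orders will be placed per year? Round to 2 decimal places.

2DS/H = 2·47,800·300/20 = 1,434,000.00
EOQ = √1,434,000.00 ≈ 1,197.50 → Q = 1,197
Orders per year = D/Q = 47,800 / 1,197 = 39.933

39.93 orders per year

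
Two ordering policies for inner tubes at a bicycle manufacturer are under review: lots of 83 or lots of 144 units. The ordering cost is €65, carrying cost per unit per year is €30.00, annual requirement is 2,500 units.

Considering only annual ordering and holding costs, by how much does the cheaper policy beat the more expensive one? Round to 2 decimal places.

€85.64

Annual cost at Q: ordering D·S/Q plus holding Q·H/2.
TC(83) = (2,500/83)×65 + (83/2)×30 = €3,202.83
TC(144) = (2,500/144)×65 + (144/2)×30 = €3,288.47
|ΔTC| = |€3,202.83 − €3,288.47| = €85.64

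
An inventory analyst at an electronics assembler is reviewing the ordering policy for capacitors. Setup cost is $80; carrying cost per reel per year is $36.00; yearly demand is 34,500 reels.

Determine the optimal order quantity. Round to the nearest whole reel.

392 reels

EOQ = √(2DS/H) = √(2 × 34,500 × 80 / 36)
    = √(153,333.33) ≈ 391.58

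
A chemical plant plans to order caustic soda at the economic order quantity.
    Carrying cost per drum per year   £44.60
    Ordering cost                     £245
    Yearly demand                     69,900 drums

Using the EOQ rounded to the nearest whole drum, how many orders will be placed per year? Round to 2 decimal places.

2DS/H = 2·69,900·245/44.6 = 767,959.64
EOQ = √767,959.64 ≈ 876.33 → Q = 876
N = D/Q = 69,900/876 ≈ 79.795 orders/yr

79.79 orders per year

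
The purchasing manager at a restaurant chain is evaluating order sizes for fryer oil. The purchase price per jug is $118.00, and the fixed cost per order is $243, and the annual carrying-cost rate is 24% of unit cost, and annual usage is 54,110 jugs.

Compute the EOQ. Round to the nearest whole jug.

Carrying cost H = $118 × 24% = $28.3200/jug/yr
Optimal lot size Q* = (2 × 54,110 × $243 / $28.32)^½ ≈ 963.63

964 jugs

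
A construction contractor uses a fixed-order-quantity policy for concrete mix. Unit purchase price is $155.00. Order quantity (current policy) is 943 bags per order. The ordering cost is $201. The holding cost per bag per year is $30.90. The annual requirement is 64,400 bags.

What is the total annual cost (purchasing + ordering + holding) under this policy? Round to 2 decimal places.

$10,010,296.18

Orders/yr = 64,400/943 = 68.293; ordering cost = 68.293 × $201 = $13,726.83
Average inventory = 943/2 = 471.5; holding cost = 471.5 × $30.9 = $14,569.35
Purchase cost = D·C = 64,400 × 155 = $9,982,000.00
Total = $13,726.83 + $14,569.35 + $9,982,000.00 = $10,010,296.18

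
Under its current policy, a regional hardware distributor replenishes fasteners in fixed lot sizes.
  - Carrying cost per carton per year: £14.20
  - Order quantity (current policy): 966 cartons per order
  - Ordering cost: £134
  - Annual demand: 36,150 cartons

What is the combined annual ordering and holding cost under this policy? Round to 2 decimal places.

Annual ordering cost = (D/Q)·S = (36,150/966) × 134 = £5,014.60
Annual holding cost  = (Q/2)·H = (966/2) × 14.2 = £6,858.60
Total = £5,014.60 + £6,858.60 = £11,873.20

£11,873.20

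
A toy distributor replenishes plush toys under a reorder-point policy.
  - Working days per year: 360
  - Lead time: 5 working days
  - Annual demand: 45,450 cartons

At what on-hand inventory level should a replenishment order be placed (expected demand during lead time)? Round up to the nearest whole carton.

632 cartons

Daily demand d = 45,450 / 360 = 126.250 cartons/day
Demand during lead time = 126.250 × 5 = 631.25
Reorder point = 631.25 → round up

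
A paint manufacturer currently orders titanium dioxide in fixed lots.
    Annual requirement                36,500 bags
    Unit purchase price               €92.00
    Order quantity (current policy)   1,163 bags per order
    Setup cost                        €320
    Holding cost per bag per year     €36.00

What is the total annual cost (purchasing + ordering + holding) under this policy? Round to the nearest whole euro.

€3,388,977

Orders/yr = 36,500/1,163 = 31.384; ordering cost = 31.384 × €320 = €10,042.99
Average inventory = 1,163/2 = 581.5; holding cost = 581.5 × €36 = €20,934.00
Purchase cost = D·C = 36,500 × 92 = €3,358,000.00
Total = €10,042.99 + €20,934.00 + €3,358,000.00 = €3,388,976.99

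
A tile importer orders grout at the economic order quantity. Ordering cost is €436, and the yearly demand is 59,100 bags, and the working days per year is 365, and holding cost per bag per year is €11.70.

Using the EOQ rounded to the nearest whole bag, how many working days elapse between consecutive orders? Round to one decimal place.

13.0 days

2DS/H = 2·59,100·436/11.7 = 4,404,717.95
EOQ = √4,404,717.95 ≈ 2,098.74 → Q = 2,099 bags
Days between orders = 365 / (D/Q) = 365 / 28.156 ≈ 12.963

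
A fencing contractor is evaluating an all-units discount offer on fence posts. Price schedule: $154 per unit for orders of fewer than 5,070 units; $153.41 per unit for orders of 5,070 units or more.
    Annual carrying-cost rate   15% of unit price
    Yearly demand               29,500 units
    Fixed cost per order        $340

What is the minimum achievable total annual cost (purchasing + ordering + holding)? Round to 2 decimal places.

H₁ = 15%×$154 = $23.1000;  H₂ = 15%×$153.41 = $23.0115
EOQ₁ = √(2×29,500×340/23.1000) = 931.88  (< 5,070, feasible at tier 1)
EOQ₂ = √(2×29,500×340/23.0115) = 933.67  (< 5,070 → use Q = 5,070 at tier-2 price)
TC(tier 1 (EOQ₁), Q≈931.9) = $4,564,526.40
TC(tier 2, Q≈5,070.0) = $4,585,907.46
Minimum at tier 1 (EOQ₁): $4,564,526.40

$4,564,526.40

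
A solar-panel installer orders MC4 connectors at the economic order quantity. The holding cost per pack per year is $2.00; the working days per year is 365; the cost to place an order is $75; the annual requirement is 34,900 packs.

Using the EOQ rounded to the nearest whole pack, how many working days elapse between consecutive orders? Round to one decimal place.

Q* = √(2·D·S / H) = √(2·34,900·75 / 2) = √2,617,500.0 ≈ 1,617.87 → Q = 1,618 packs
Days between orders = 365 / (D/Q) = 365 / 21.570 ≈ 16.922

16.9 days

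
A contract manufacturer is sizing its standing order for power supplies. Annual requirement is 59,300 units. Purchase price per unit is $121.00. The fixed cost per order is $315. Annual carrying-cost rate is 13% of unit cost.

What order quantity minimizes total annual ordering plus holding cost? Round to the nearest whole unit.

1,541 units

Carrying cost H = $121 × 13% = $15.7300/unit/yr
Q* = √(2·D·S / H) = √(2·59,300·315 / 15.73) = √2,375,015.9 ≈ 1,541.11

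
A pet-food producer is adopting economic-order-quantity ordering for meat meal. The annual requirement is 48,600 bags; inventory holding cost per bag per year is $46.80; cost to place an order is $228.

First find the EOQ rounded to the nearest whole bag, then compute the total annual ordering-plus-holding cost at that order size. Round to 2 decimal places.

Optimal lot size Q* = (2 × 48,600 × $228 / $46.8)^½ ≈ 688.14 → Q = 688 bags
Ordering: D/Q × S = 48,600/688 × $228 = $16,105.81
Holding:  Q/2 × H = 688/2 × $46.8 = $16,099.20
Total = $16,105.81 + $16,099.20 = $32,205.01

$32,205.01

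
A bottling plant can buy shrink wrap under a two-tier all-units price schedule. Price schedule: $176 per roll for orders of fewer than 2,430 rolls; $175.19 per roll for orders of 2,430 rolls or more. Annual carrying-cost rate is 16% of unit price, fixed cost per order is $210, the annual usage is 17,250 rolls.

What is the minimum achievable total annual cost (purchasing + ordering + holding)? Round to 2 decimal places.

$3,050,283.53

H₁ = 16%×$176 = $28.1600;  H₂ = 16%×$175.19 = $28.0304
EOQ₁ = √(2×17,250×210/28.1600) = 507.23  (< 2,430, feasible at tier 1)
EOQ₂ = √(2×17,250×210/28.0304) = 508.40  (< 2,430 → use Q = 2,430 at tier-2 price)
TC(tier 1 (EOQ₁), Q≈507.2) = $3,050,283.53
TC(tier 2, Q≈2,430.0) = $3,057,575.18
Minimum at tier 1 (EOQ₁): $3,050,283.53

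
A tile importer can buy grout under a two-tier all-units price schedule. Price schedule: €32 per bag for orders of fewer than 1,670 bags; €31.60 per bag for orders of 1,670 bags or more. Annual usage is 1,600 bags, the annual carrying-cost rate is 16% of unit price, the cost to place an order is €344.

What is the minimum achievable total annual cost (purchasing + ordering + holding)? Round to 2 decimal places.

H₁ = 16%×€32 = €5.1200;  H₂ = 16%×€31.60 = €5.0560
EOQ₁ = √(2×1,600×344/5.1200) = 463.68  (< 1,670, feasible at tier 1)
EOQ₂ = √(2×1,600×344/5.0560) = 466.61  (< 1,670 → use Q = 1,670 at tier-2 price)
TC(tier 1 (EOQ₁), Q≈463.7) = €53,574.05
TC(tier 2, Q≈1,670.0) = €55,111.34
Minimum at tier 1 (EOQ₁): €53,574.05

€53,574.05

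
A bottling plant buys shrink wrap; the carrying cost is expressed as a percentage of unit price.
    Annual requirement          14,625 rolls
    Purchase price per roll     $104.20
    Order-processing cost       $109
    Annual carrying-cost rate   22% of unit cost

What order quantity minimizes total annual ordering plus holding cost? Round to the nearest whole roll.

Carrying cost H = $104.2 × 22% = $22.9240/roll/yr
EOQ = √(2DS/H) = √(2 × 14,625 × 109 / 22.924)
    = √(139,079.13) ≈ 372.93

373 rolls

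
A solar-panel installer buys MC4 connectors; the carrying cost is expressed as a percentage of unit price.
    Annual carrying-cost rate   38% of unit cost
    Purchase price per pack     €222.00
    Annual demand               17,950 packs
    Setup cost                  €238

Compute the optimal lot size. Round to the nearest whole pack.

318 packs

H = i·C = 0.38 × €222 = €84.3600 per pack-year
2DS/H = 2·17,950·238/84.36 = 101,282.60
EOQ = √101,282.60 ≈ 318.25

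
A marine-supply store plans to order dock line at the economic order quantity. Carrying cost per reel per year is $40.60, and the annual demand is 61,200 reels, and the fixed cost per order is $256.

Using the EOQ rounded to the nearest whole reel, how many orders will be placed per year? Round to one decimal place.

69.6 orders per year

EOQ = √(2DS/H) = √(2 × 61,200 × 256 / 40.6)
    = √(771,783.25) ≈ 878.51 → Q = 879
Orders per year = D/Q = 61,200 / 879 = 69.625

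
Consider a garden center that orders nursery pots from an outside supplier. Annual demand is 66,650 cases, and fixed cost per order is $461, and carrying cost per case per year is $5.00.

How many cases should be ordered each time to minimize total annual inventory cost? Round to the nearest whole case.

EOQ = √(2DS/H) = √(2 × 66,650 × 461 / 5)
    = √(12,290,260.00) ≈ 3,505.75

3,506 cases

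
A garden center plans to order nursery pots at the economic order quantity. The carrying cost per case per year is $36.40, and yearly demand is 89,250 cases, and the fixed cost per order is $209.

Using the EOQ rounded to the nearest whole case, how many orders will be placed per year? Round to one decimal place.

2DS/H = 2·89,250·209/36.4 = 1,024,903.85
EOQ = √1,024,903.85 ≈ 1,012.38 → Q = 1,012
Orders per year = D/Q = 89,250 / 1,012 = 88.192

88.2 orders per year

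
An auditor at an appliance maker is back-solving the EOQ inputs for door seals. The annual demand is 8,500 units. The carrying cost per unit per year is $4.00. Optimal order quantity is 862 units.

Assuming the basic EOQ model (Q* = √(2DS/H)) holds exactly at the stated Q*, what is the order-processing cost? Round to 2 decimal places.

From Q* = √(2DS/H) ⇒ Q*² = 2DS/H.
S = Q²H / (2D) = 862² × 4 / (2 × 8,500) = 174.8339

$174.83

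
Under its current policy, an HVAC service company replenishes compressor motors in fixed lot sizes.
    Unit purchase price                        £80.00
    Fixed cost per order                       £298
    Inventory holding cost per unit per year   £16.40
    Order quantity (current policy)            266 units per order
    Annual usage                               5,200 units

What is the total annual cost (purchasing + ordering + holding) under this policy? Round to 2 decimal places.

£424,006.76

Annual ordering cost = (D/Q)·S = (5,200/266) × 298 = £5,825.56
Annual holding cost  = (Q/2)·H = (266/2) × 16.4 = £2,181.20
Purchase cost = D·C = 5,200 × 80 = £416,000.00
Total = £5,825.56 + £2,181.20 + £416,000.00 = £424,006.76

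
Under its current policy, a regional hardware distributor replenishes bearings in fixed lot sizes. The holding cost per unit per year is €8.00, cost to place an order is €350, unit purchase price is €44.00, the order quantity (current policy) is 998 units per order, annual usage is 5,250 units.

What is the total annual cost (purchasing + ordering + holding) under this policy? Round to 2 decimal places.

€236,833.18

Orders/yr = 5,250/998 = 5.261; ordering cost = 5.261 × €350 = €1,841.18
Average inventory = 998/2 = 499; holding cost = 499 × €8 = €3,992.00
Purchase cost = D·C = 5,250 × 44 = €231,000.00
Total = €1,841.18 + €3,992.00 + €231,000.00 = €236,833.18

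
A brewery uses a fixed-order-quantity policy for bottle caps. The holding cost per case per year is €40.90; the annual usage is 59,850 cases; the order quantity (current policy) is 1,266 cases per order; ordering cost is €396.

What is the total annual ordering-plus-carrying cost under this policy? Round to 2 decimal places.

Ordering: D/Q × S = 59,850/1,266 × €396 = €18,720.85
Holding:  Q/2 × H = 1,266/2 × €40.9 = €25,889.70
Total = €18,720.85 + €25,889.70 = €44,610.55

€44,610.55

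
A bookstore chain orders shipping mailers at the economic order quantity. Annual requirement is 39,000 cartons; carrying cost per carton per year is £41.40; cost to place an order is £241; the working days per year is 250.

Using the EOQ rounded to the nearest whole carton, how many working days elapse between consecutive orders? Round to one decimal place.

4.3 days

Optimal lot size Q* = (2 × 39,000 × £241 / £41.4)^½ ≈ 673.84 → Q = 674 cartons
Cycle time = (working days × Q)/D = (250 × 674) / 39,000 = 4.321 days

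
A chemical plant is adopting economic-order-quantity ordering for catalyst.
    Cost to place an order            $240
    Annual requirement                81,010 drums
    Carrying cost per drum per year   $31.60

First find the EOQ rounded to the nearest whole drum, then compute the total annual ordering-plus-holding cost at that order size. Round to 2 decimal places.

$35,053.67

Optimal lot size Q* = (2 × 81,010 × $240 / $31.6)^½ ≈ 1,109.29 → Q = 1,109 drums
Annual ordering cost = (D/Q)·S = (81,010/1,109) × 240 = $17,531.47
Annual holding cost  = (Q/2)·H = (1,109/2) × 31.6 = $17,522.20
Total = $17,531.47 + $17,522.20 = $35,053.67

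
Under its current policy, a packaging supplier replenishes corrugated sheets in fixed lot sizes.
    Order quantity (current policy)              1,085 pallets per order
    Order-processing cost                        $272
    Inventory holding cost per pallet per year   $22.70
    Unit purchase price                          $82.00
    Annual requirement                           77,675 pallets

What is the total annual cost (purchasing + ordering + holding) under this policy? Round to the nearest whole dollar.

Orders/yr = 77,675/1,085 = 71.590; ordering cost = 71.590 × $272 = $19,472.44
Average inventory = 1,085/2 = 542.5; holding cost = 542.5 × $22.7 = $12,314.75
Purchase cost = D·C = 77,675 × 82 = $6,369,350.00
Total = $19,472.44 + $12,314.75 + $6,369,350.00 = $6,401,137.19

$6,401,137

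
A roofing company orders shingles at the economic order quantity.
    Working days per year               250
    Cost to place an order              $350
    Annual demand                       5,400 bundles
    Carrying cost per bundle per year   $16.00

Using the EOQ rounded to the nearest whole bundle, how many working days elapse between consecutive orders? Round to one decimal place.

2DS/H = 2·5,400·350/16 = 236,250.00
EOQ = √236,250.00 ≈ 486.06 → Q = 486 bundles
Days between orders = 250 / (D/Q) = 250 / 11.111 ≈ 22.500

22.5 days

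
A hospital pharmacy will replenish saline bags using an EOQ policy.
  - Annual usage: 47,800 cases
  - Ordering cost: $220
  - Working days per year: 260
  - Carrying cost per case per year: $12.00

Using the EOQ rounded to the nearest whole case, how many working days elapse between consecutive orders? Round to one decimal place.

7.2 days

EOQ = √(2DS/H) = √(2 × 47,800 × 220 / 12)
    = √(1,752,666.67) ≈ 1,323.88 → Q = 1,324 cases
T = Q/D × 260 days = 1,324/47,800 × 260 = 7.202 days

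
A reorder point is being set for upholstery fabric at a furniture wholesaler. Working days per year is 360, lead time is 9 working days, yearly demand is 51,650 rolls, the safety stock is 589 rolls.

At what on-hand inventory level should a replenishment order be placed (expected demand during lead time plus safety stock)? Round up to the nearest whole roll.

Daily demand d = 51,650 / 360 = 143.472 rolls/day
Demand during lead time = 143.472 × 9 = 1,291.25
Reorder point = 1,291.25 + 589 = 1,880.25 → round up

1,881 rolls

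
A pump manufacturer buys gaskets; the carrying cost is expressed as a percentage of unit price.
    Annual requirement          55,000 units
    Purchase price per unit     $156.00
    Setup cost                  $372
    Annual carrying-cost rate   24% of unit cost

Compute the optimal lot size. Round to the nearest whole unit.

Carrying cost H = $156 × 24% = $37.4400/unit/yr
EOQ = √(2DS/H) = √(2 × 55,000 × 372 / 37.44)
    = √(1,092,948.72) ≈ 1,045.44

1,045 units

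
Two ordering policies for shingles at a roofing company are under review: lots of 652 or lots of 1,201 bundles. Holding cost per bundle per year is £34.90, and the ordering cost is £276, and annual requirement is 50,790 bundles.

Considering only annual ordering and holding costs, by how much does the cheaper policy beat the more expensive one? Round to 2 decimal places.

For each Q, cost = (D/Q)·S + (Q/2)·H.
TC(652) = (50,790/652)×276 + (652/2)×34.9 = £32,877.46
TC(1,201) = (50,790/1,201)×276 + (1,201/2)×34.9 = £32,629.42
Cheaper: Q = 1,201.  Difference = £248.04

£248.04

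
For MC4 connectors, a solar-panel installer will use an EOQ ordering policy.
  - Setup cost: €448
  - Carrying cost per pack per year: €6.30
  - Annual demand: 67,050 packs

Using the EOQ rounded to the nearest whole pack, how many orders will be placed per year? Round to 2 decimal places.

21.71 orders per year

Optimal lot size Q* = (2 × 67,050 × €448 / €6.3)^½ ≈ 3,088.04 → Q = 3,088
N = D/Q = 67,050/3,088 ≈ 21.713 orders/yr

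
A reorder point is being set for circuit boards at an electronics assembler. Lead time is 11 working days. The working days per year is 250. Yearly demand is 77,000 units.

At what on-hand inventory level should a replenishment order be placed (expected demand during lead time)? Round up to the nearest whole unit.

Daily demand d = 77,000 / 250 = 308.000 units/day
Demand during lead time = 308.000 × 11 = 3,388.00
Reorder point = 3,388.00 → round up

3,388 units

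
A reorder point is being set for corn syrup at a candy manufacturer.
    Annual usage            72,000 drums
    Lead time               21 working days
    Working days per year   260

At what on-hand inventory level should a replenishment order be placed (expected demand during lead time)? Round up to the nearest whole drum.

5,816 drums

Daily demand d = 72,000 / 260 = 276.923 drums/day
Demand during lead time = 276.923 × 21 = 5,815.38
Reorder point = 5,815.38 → round up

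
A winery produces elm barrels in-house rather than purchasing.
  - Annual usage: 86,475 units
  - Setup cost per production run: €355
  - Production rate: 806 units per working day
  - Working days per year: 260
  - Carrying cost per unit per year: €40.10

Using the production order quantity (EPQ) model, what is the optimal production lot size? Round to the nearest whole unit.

1,615 units

d = 86,475/260 = 332.5962 units/day;  effective holding cost H(1 − d/p) = 40.1·(1 − 332.5962/806) = 23.55272
Q* = √(2DS / H_eff) = √(2·86,475·355 / 23.55272) ≈ 1,614.56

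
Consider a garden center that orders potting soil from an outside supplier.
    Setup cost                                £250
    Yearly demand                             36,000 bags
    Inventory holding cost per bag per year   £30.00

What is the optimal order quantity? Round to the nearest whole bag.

775 bags

Optimal lot size Q* = (2 × 36,000 × £250 / £30)^½ ≈ 774.60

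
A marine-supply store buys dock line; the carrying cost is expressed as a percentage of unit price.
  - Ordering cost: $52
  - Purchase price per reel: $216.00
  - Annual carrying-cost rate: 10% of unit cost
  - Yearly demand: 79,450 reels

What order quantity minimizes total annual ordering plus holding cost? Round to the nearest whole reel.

618 reels

Holding cost per reel per year: H = 10% × $216 = $21.6000
2DS/H = 2·79,450·52/21.6 = 382,537.04
EOQ = √382,537.04 ≈ 618.50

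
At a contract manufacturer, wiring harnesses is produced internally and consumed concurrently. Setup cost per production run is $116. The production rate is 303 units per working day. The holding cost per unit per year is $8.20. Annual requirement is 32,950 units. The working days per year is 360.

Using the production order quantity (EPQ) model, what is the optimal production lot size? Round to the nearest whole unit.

1,156 units

Daily demand d = 32,950/360 = 91.528; p = 303; 1 − d/p = 0.69793
EPQ = √(2DS / (H(1 − d/p)))
    = √(2 × 32,950 × 116 / (8.2 × 0.69793)) ≈ 1,155.74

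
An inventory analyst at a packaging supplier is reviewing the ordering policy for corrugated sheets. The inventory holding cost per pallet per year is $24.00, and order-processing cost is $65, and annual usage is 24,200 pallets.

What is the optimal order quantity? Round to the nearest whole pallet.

362 pallets

EOQ = √(2DS/H) = √(2 × 24,200 × 65 / 24)
    = √(131,083.33) ≈ 362.05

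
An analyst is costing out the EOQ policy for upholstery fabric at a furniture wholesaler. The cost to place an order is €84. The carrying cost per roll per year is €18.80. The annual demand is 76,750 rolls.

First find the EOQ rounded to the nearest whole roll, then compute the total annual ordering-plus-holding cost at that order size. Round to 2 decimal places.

€15,569.43

Q* = √(2·D·S / H) = √(2·76,750·84 / 18.8) = √685,851.1 ≈ 828.16 → Q = 828 rolls
Ordering: D/Q × S = 76,750/828 × €84 = €7,786.23
Holding:  Q/2 × H = 828/2 × €18.8 = €7,783.20
Total = €7,786.23 + €7,783.20 = €15,569.43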